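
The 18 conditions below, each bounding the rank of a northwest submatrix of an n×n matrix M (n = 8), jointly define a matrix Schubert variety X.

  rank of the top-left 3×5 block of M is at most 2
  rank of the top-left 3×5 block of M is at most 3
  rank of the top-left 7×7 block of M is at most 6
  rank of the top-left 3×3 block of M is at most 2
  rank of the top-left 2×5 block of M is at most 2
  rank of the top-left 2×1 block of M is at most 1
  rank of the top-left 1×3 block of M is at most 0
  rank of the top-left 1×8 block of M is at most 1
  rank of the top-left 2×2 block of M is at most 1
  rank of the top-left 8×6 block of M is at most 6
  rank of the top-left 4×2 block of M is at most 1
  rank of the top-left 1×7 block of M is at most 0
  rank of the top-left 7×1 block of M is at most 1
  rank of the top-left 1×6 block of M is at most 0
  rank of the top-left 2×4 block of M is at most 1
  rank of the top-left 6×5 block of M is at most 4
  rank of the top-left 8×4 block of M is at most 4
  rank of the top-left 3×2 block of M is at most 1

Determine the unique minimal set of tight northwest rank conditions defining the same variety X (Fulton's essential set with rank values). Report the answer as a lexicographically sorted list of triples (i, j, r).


Rank table r_w(8×8) implied by the 18 constraints:

  R[1]: 0  0  0  0  0  0  0  1
  R[2]: 1  1  1  1  1  1  1  2
  R[3]: 1  1  2  2  2  2  2  3
  R[4]: 1  1  2  3  3  3  3  4
  R[5]: 1  2  3  4  4  4  4  5
  R[6]: 1  2  3  4  4  5  5  6
  R[7]: 1  2  3  4  5  6  6  7
  R[8]: 1  2  3  4  5  6  7  8

hence w(1..8) = (8, 1, 3, 4, 2, 6, 5, 7).

Rothe diagram D(w) (10 cells), 3 SE-corners (essential conditions):

[(1, 7, 0), (4, 2, 1), (6, 5, 4)]


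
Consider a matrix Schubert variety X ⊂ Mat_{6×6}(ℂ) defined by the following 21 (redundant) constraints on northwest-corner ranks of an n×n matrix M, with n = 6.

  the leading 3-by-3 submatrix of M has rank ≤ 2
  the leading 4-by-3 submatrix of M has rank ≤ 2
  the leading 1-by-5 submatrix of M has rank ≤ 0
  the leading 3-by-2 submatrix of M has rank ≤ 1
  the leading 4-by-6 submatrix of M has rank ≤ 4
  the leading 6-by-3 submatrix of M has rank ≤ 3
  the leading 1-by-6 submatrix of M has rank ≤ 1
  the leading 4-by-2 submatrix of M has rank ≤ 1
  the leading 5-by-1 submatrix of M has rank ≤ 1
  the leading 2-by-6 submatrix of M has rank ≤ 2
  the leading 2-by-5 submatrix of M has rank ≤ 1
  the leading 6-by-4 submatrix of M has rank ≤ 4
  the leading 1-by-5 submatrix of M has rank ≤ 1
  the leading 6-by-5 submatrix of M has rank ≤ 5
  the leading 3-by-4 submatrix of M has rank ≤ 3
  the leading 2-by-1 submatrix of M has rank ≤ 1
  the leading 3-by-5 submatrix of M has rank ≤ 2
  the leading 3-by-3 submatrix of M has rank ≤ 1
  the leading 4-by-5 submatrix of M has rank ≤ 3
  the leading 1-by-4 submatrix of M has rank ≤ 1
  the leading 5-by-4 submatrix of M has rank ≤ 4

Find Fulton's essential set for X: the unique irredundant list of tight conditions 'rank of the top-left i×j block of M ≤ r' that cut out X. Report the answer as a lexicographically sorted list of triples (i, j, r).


Propagating the 21 rank bounds to every northwest block:

  R[1]: 0  0  0  0  0  1
  R[2]: 1  1  1  1  1  2
  R[3]: 1  1  1  2  2  3
  R[4]: 1  1  2  3  3  4
  R[5]: 1  2  3  4  4  5
  R[6]: 1  2  3  4  5  6

so w = (6, 1, 4, 3, 2, 5).

3 SE-corners of the 8-cell Rothe diagram give Ess(w):

[(1, 5, 0), (3, 3, 1), (4, 2, 1)]


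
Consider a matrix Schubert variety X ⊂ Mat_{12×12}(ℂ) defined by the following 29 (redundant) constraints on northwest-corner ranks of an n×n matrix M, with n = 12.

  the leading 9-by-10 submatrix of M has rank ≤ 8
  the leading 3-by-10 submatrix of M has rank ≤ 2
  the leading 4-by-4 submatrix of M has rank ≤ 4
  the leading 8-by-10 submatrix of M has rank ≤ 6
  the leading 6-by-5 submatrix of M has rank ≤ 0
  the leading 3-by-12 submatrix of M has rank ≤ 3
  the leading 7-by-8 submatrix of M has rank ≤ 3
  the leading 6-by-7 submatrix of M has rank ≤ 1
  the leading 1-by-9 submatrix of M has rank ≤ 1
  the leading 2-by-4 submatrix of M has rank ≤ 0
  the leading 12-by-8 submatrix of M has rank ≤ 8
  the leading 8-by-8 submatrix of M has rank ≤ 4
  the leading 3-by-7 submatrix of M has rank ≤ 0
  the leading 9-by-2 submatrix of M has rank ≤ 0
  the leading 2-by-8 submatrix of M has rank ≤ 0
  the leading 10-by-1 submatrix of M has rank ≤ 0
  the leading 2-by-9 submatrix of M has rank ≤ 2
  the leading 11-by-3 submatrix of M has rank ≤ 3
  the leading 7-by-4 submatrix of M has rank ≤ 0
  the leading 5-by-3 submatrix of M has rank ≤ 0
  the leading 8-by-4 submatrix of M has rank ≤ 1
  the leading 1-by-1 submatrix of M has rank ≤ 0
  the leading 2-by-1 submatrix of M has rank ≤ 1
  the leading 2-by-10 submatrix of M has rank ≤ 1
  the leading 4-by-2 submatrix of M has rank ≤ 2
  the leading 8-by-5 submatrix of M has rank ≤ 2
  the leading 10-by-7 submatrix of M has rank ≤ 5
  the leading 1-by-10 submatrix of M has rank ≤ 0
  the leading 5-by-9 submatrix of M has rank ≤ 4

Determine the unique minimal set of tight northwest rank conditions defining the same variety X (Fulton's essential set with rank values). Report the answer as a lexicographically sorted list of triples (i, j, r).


Computing R[i][j] = min implied NW-rank bound (n=12, 29 conditions):

  row 1: 0, 0, 0, 0, 0, 0, 0, 0, 0, 0, 1, 1
  row 2: 0, 0, 0, 0, 0, 0, 0, 0, 1, 1, 2, 2
  row 3: 0, 0, 0, 0, 0, 0, 0, 1, 2, 2, 3, 3
  row 4: 0, 0, 0, 0, 0, 1, 1, 2, 3, 3, 4, 4
  row 5: 0, 0, 0, 0, 0, 1, 1, 2, 3, 4, 5, 5
  row 6: 0, 0, 0, 0, 0, 1, 1, 2, 3, 4, 5, 6
  row 7: 0, 0, 0, 0, 1, 2, 2, 3, 4, 5, 6, 7
  row 8: 0, 0, 1, 1, 2, 3, 3, 4, 5, 6, 7, 8
  row 9: 0, 0, 1, 2, 3, 4, 4, 5, 6, 7, 8, 9
  row 10: 0, 1, 2, 3, 4, 5, 5, 6, 7, 8, 9, 10
  row 11: 1, 2, 3, 4, 5, 6, 6, 7, 8, 9, 10, 11
  row 12: 1, 2, 3, 4, 5, 6, 7, 8, 9, 10, 11, 12

so w = (11, 9, 8, 6, 10, 12, 5, 3, 4, 2, 1, 7).

8 SE-corners of the 51-cell Rothe diagram give Ess(w):

[(1, 10, 0), (2, 8, 0), (3, 7, 0), (6, 5, 0), (6, 7, 1), (7, 4, 0), (9, 2, 0), (10, 1, 0)]


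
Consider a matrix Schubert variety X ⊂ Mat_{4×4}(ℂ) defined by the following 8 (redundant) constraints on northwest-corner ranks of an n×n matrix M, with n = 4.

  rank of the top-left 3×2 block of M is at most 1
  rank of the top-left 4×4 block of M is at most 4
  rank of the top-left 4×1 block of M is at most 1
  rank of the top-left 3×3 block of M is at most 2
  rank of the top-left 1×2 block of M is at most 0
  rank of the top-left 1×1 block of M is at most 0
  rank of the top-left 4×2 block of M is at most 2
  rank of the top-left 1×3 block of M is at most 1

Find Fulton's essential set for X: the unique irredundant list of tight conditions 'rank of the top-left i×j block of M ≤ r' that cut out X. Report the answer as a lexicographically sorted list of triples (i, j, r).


Reconstructing r_w from the 8 given conditions:

  0  0  1  1
  1  1  2  2
  1  1  2  3
  1  2  3  4

hence w(1..4) = (3, 1, 4, 2).

Rothe diagram D(w) (3 cells), 2 SE-corners (essential conditions):

[(1, 2, 0), (3, 2, 1)]


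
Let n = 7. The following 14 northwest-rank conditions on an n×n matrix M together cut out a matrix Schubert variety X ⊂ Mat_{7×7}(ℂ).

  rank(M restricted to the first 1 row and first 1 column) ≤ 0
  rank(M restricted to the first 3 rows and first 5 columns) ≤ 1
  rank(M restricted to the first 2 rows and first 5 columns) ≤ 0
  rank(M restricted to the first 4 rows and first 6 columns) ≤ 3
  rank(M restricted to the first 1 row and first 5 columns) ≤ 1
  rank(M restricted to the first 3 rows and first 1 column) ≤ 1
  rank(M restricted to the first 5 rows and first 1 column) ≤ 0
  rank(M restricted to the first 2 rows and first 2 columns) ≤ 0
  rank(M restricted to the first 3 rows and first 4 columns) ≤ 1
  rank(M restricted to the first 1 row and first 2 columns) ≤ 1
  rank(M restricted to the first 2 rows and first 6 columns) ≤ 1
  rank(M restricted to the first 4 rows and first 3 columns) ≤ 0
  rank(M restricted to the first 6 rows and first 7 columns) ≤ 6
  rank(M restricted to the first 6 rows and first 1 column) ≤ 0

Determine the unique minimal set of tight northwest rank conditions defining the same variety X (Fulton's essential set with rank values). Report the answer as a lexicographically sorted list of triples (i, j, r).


Computing R[i][j] = min implied NW-rank bound (n=7, 14 conditions):

  row 1: 0, 0, 0, 0, 0, 1, 1
  row 2: 0, 0, 0, 0, 0, 1, 2
  row 3: 0, 0, 0, 1, 1, 2, 3
  row 4: 0, 0, 0, 1, 2, 3, 4
  row 5: 0, 1, 1, 2, 3, 4, 5
  row 6: 0, 1, 2, 3, 4, 5, 6
  row 7: 1, 2, 3, 4, 5, 6, 7

reading off 1-entries of Δ²R: w = (6, 7, 4, 5, 2, 3, 1).

Rothe diagram D(w) (18 cells), 3 SE-corners (essential conditions):

[(2, 5, 0), (4, 3, 0), (6, 1, 0)]


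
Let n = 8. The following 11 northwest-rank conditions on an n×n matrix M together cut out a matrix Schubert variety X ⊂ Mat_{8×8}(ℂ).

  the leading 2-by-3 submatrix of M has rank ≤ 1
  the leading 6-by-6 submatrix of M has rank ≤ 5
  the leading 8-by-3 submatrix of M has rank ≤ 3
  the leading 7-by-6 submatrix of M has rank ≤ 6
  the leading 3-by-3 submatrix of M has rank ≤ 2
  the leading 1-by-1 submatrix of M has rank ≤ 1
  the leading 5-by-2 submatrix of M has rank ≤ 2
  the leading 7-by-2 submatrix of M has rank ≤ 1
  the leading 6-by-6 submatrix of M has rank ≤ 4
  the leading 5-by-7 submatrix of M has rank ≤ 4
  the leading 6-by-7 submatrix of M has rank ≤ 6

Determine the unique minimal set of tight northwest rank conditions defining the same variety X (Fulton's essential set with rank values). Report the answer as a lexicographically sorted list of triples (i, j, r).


Reconstructing r_w from the 11 given conditions:

  1 1 1 1 1 1 1 1
  1 1 1 2 2 2 2 2
  1 1 2 3 3 3 3 3
  1 1 2 3 4 4 4 4
  1 1 2 3 4 4 4 5
  1 1 2 3 4 4 5 6
  1 1 2 3 4 5 6 7
  1 2 3 4 5 6 7 8

the unique w with this rank table is (1, 4, 3, 5, 8, 7, 6, 2).

Rothe diagram D(w) (10 cells), 4 SE-corners (essential conditions):

[(2, 3, 1), (5, 7, 4), (6, 6, 4), (7, 2, 1)]


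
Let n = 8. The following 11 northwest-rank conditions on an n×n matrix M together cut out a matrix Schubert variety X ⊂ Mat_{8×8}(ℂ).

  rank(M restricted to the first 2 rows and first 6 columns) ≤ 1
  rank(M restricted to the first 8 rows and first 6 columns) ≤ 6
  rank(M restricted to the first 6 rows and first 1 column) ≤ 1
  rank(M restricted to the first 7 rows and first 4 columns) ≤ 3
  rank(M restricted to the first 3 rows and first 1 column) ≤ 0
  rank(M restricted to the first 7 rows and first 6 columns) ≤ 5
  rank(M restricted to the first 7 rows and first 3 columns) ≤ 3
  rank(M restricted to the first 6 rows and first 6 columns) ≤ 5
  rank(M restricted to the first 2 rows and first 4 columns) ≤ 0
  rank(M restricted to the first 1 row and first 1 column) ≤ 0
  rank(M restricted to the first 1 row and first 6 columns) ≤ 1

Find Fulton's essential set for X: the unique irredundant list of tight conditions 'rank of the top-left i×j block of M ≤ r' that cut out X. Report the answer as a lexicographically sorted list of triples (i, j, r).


Recovering R(i,j) via the rank-extension bound from the 11 conditions:

  i=1: 0  0  0  0  1  1  1  1
  i=2: 0  0  0  0  1  1  2  2
  i=3: 0  1  1  1  2  2  3  3
  i=4: 1  2  2  2  3  3  4  4
  i=5: 1  2  3  3  4  4  5  5
  i=6: 1  2  3  3  4  5  6  6
  i=7: 1  2  3  3  4  5  6  7
  i=8: 1  2  3  4  5  6  7  8

the unique w with this rank table is (5, 7, 2, 1, 3, 6, 8, 4).

D(w) has 12 cells with 4 SE-corners; essential set:

[(2, 4, 0), (2, 6, 1), (3, 1, 0), (7, 4, 3)]


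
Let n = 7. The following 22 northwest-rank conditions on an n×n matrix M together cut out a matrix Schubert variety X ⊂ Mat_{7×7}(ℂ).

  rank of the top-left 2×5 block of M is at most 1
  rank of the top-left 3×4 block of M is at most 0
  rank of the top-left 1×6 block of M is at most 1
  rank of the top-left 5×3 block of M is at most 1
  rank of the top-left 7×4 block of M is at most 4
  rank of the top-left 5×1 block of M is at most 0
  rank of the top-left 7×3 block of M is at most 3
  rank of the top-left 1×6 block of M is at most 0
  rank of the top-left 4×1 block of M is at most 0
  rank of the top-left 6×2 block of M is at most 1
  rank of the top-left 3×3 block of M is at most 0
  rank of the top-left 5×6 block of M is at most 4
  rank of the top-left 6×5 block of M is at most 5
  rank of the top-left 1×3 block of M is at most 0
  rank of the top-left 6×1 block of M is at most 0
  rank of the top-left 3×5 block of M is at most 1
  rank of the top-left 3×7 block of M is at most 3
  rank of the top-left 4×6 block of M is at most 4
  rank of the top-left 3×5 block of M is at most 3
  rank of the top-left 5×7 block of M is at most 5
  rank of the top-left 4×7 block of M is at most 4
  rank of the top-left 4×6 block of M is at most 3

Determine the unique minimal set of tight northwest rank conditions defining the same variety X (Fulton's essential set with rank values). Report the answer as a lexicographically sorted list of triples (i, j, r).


Recovering R(i,j) via the rank-extension bound from the 22 conditions:

  R[1]: 0 | 0 | 0 | 0 | 0 | 0 | 1
  R[2]: 0 | 0 | 0 | 0 | 1 | 1 | 2
  R[3]: 0 | 0 | 0 | 0 | 1 | 2 | 3
  R[4]: 0 | 1 | 1 | 1 | 2 | 3 | 4
  R[5]: 0 | 1 | 1 | 2 | 3 | 4 | 5
  R[6]: 0 | 1 | 2 | 3 | 4 | 5 | 6
  R[7]: 1 | 2 | 3 | 4 | 5 | 6 | 7

reading off 1-entries of Δ²R: w = (7, 5, 6, 2, 4, 3, 1).

Rothe diagram D(w) (18 cells), 4 SE-corners (essential conditions):

[(1, 6, 0), (3, 4, 0), (5, 3, 1), (6, 1, 0)]


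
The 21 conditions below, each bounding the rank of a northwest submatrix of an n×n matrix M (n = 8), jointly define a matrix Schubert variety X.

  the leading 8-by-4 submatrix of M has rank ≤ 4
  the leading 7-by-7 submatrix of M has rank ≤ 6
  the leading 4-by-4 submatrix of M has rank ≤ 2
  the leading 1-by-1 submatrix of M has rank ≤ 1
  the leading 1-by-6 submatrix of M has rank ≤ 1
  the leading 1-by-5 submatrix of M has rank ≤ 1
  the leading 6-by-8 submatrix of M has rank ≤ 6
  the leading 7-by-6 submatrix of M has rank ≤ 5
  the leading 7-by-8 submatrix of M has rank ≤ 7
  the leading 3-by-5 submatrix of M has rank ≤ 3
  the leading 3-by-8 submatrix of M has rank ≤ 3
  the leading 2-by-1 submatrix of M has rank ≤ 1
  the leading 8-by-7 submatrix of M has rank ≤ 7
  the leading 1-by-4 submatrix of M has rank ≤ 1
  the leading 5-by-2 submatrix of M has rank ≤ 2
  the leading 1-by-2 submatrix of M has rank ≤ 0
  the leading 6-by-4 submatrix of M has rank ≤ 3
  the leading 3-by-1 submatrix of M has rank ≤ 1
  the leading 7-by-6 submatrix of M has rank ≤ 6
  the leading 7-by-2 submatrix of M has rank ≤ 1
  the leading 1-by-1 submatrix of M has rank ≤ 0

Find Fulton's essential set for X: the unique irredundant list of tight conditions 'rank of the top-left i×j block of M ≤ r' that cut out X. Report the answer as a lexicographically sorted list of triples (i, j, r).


Rank table r_w(8×8) implied by the 21 constraints:

  R[1]: 0 | 0 | 1 | 1 | 1 | 1 | 1 | 1
  R[2]: 1 | 1 | 2 | 2 | 2 | 2 | 2 | 2
  R[3]: 1 | 1 | 2 | 2 | 3 | 3 | 3 | 3
  R[4]: 1 | 1 | 2 | 2 | 3 | 4 | 4 | 4
  R[5]: 1 | 1 | 2 | 3 | 4 | 5 | 5 | 5
  R[6]: 1 | 1 | 2 | 3 | 4 | 5 | 6 | 6
  R[7]: 1 | 1 | 2 | 3 | 4 | 5 | 6 | 7
  R[8]: 1 | 2 | 3 | 4 | 5 | 6 | 7 | 8

hence w(1..8) = (3, 1, 5, 6, 4, 7, 8, 2).

ℓ(w)=9; the 3 essential cells (i,j,r):

[(1, 2, 0), (4, 4, 2), (7, 2, 1)]


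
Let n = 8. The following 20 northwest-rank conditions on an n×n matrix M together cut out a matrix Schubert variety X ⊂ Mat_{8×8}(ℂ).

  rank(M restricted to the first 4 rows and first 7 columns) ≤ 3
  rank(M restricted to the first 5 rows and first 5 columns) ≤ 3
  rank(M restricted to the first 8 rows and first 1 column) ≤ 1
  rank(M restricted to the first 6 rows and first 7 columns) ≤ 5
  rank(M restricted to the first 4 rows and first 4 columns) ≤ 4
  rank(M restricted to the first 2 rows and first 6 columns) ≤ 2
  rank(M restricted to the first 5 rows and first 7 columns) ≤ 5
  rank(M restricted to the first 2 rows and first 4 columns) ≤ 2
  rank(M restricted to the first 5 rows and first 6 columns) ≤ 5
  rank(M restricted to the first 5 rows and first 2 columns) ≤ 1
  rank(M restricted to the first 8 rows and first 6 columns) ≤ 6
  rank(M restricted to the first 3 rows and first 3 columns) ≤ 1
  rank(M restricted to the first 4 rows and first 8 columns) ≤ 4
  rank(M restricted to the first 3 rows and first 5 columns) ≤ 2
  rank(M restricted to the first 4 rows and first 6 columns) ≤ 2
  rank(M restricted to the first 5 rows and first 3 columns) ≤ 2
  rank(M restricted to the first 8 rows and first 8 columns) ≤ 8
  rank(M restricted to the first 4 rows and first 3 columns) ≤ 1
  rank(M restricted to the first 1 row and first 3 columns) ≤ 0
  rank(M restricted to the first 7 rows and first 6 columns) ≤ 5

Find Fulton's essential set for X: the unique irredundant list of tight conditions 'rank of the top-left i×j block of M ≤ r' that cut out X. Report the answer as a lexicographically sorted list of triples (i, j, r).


Propagating the 20 rank bounds to every northwest block:

  row 1: 0, 0, 0, 1, 1, 1, 1, 1
  row 2: 1, 1, 1, 2, 2, 2, 2, 2
  row 3: 1, 1, 1, 2, 2, 2, 3, 3
  row 4: 1, 1, 1, 2, 2, 2, 3, 4
  row 5: 1, 1, 2, 3, 3, 3, 4, 5
  row 6: 1, 2, 3, 4, 4, 4, 5, 6
  row 7: 1, 2, 3, 4, 5, 5, 6, 7
  row 8: 1, 2, 3, 4, 5, 6, 7, 8

giving w = (4, 1, 7, 8, 3, 2, 5, 6) via Δ²R.

D(w) has 12 cells with 4 SE-corners; essential set:

[(1, 3, 0), (4, 3, 1), (4, 6, 2), (5, 2, 1)]


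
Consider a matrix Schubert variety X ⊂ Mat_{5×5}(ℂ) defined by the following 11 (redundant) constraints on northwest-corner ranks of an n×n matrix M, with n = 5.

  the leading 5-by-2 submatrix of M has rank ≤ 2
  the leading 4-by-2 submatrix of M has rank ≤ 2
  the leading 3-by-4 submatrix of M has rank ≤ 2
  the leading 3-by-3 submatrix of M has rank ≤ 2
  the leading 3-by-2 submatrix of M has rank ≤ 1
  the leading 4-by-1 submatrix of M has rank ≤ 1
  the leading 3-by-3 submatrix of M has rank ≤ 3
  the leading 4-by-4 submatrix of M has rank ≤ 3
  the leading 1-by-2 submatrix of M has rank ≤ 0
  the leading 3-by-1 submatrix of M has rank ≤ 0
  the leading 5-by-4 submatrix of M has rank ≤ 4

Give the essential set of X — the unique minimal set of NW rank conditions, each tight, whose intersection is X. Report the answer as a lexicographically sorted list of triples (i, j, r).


Rank table r_w(5×5) implied by the 11 constraints:

  R[1]: 0  0  1  1  1
  R[2]: 0  1  2  2  2
  R[3]: 0  1  2  2  3
  R[4]: 1  2  3  3  4
  R[5]: 1  2  3  4  5

so w = (3, 2, 5, 1, 4).

Rothe diagram D(w) (5 cells), 3 SE-corners (essential conditions):

[(1, 2, 0), (3, 1, 0), (3, 4, 2)]


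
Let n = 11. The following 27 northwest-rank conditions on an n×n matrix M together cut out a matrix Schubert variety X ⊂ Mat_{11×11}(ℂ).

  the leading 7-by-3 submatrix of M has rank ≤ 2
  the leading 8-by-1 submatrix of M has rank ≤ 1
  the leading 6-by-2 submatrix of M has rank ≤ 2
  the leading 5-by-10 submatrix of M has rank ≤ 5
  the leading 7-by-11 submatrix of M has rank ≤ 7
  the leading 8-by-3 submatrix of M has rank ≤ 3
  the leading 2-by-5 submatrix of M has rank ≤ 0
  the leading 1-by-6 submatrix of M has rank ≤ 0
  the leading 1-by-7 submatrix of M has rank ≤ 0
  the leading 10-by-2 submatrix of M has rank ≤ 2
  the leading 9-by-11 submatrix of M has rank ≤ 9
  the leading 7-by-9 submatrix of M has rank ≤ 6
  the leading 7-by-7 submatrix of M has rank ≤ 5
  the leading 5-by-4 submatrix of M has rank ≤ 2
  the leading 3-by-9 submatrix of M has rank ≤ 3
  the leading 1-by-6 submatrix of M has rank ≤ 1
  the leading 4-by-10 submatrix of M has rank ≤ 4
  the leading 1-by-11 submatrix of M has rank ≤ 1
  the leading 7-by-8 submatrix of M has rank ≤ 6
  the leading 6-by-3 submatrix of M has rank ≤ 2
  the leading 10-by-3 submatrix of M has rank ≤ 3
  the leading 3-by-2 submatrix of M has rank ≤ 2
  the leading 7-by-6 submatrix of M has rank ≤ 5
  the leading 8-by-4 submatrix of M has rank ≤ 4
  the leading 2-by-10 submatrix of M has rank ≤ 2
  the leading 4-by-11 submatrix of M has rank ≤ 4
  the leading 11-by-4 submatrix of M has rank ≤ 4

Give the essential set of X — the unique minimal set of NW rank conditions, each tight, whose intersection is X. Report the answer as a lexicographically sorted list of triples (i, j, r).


Propagating the 27 rank bounds to every northwest block:

  R[1]: 0  0  0  0  0  0  0  1  1  1  1
  R[2]: 0  0  0  0  0  1  1  2  2  2  2
  R[3]: 1  1  1  1  1  2  2  3  3  3  3
  R[4]: 1  2  2  2  2  3  3  4  4  4  4
  R[5]: 1  2  2  2  3  4  4  5  5  5  5
  R[6]: 1  2  2  3  4  5  5  6  6  6  6
  R[7]: 1  2  2  3  4  5  5  6  6  7  7
  R[8]: 1  2  3  4  5  6  6  7  7  8  8
  R[9]: 1  2  3  4  5  6  7  8  8  9  9
  R[10]: 1  2  3  4  5  6  7  8  9  10  10
  R[11]: 1  2  3  4  5  6  7  8  9  10  11

so w = (8, 6, 1, 2, 5, 4, 10, 3, 7, 9, 11).

ℓ(w)=18; the 6 essential cells (i,j,r):

[(1, 7, 0), (2, 5, 0), (5, 4, 2), (7, 3, 2), (7, 7, 5), (7, 9, 6)]


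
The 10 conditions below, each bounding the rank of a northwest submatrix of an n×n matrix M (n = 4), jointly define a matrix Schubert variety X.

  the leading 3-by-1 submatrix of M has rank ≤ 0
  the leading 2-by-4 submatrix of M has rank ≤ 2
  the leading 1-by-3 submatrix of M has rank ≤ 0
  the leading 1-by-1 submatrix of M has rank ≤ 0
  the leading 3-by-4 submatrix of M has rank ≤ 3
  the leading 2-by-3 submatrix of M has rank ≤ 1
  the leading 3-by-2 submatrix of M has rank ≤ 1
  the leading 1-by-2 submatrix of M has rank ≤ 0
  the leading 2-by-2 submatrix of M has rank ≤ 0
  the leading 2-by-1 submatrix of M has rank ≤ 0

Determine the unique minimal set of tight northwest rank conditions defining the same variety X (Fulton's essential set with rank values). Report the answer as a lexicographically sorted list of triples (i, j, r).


Reconstructing r_w from the 10 given conditions:

  0 | 0 | 0 | 1
  0 | 0 | 1 | 2
  0 | 1 | 2 | 3
  1 | 2 | 3 | 4

hence w(1..4) = (4, 3, 2, 1).

Fulton essential set (3 of the 6 Rothe cells):

[(1, 3, 0), (2, 2, 0), (3, 1, 0)]


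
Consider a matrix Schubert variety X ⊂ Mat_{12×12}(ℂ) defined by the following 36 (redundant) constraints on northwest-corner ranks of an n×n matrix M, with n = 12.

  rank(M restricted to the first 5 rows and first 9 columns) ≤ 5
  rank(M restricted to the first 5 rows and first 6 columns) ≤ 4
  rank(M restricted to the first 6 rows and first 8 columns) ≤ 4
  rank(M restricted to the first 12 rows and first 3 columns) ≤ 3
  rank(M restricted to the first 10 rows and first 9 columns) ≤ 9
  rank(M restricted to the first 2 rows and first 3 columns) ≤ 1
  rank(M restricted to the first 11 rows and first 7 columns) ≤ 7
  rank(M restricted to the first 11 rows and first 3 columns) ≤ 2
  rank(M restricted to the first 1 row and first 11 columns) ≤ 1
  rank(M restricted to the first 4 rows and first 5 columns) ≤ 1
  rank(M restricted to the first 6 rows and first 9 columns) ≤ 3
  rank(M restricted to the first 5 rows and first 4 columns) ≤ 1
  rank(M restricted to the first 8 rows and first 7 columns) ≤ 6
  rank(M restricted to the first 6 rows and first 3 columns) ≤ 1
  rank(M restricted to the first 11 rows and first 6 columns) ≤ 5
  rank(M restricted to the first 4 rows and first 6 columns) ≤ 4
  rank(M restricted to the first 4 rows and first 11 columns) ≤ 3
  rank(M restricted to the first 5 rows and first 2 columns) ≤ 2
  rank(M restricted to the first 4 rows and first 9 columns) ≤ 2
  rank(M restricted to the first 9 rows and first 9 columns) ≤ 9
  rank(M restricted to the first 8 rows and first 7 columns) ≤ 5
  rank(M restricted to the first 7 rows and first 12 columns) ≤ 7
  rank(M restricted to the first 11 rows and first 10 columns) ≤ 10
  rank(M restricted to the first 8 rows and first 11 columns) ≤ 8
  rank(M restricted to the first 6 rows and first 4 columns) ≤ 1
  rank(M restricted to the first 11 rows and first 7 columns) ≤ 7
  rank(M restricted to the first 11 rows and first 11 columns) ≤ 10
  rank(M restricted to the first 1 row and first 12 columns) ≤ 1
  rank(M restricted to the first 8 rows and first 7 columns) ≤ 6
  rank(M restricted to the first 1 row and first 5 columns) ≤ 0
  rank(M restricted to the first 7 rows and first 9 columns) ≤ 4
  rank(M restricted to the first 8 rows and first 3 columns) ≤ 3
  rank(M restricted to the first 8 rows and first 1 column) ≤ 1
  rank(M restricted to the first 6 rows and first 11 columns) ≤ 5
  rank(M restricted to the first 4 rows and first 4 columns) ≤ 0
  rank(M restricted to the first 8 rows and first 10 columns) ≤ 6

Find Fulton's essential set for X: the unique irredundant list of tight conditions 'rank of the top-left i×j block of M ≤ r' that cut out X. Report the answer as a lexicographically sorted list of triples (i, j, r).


Propagating the 36 rank bounds to every northwest block:

  0 0 0 0 0 1 1 1 1 1 1 1
  0 0 0 0 1 2 2 2 2 2 2 2
  0 0 0 0 1 2 2 2 2 3 3 3
  0 0 0 0 1 2 2 2 2 3 3 4
  1 1 1 1 2 3 3 3 3 4 4 5
  1 1 1 1 2 3 3 3 3 4 5 6
  1 2 2 2 3 4 4 4 4 5 6 7
  1 2 2 3 4 5 5 5 5 6 7 8
  1 2 2 3 4 5 6 6 6 7 8 9
  1 2 2 3 4 5 6 7 7 8 9 10
  1 2 2 3 4 5 6 7 8 9 10 11
  1 2 3 4 5 6 7 8 9 10 11 12

hence w(1..12) = (6, 5, 10, 12, 1, 11, 2, 4, 7, 8, 9, 3).

D(w) has 34 cells with 7 SE-corners; essential set:

[(1, 5, 0), (4, 4, 0), (4, 9, 2), (4, 11, 3), (6, 4, 1), (6, 9, 3), (11, 3, 2)]


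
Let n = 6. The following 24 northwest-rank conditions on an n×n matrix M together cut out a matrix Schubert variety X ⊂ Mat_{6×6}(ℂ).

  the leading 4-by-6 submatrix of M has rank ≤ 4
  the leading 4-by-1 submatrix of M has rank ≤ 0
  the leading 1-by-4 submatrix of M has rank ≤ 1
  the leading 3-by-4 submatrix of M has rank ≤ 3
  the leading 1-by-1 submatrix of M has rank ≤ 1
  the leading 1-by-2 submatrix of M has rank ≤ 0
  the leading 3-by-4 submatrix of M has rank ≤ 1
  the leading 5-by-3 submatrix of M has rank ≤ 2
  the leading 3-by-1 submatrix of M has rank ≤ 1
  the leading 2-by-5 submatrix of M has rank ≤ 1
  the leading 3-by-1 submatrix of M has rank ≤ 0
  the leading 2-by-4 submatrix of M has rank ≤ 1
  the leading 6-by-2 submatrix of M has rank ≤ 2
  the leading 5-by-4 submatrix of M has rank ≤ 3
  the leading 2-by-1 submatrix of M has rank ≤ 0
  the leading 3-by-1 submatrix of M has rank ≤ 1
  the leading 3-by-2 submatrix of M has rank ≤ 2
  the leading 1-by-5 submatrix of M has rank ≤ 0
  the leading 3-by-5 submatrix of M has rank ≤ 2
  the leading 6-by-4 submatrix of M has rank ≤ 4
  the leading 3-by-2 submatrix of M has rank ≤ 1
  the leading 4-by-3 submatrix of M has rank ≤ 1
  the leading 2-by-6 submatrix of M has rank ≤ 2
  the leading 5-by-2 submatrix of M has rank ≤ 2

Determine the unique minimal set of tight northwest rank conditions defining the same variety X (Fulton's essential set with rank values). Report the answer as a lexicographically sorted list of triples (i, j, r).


Propagating the 24 rank bounds to every northwest block:

  i=1: 0, 0, 0, 0, 0, 1
  i=2: 0, 1, 1, 1, 1, 2
  i=3: 0, 1, 1, 1, 2, 3
  i=4: 0, 1, 1, 2, 3, 4
  i=5: 1, 2, 2, 3, 4, 5
  i=6: 1, 2, 3, 4, 5, 6

giving w = (6, 2, 5, 4, 1, 3) via Δ²R.

|D(w)|=11, |Ess(w)|=4:

[(1, 5, 0), (3, 4, 1), (4, 1, 0), (4, 3, 1)]


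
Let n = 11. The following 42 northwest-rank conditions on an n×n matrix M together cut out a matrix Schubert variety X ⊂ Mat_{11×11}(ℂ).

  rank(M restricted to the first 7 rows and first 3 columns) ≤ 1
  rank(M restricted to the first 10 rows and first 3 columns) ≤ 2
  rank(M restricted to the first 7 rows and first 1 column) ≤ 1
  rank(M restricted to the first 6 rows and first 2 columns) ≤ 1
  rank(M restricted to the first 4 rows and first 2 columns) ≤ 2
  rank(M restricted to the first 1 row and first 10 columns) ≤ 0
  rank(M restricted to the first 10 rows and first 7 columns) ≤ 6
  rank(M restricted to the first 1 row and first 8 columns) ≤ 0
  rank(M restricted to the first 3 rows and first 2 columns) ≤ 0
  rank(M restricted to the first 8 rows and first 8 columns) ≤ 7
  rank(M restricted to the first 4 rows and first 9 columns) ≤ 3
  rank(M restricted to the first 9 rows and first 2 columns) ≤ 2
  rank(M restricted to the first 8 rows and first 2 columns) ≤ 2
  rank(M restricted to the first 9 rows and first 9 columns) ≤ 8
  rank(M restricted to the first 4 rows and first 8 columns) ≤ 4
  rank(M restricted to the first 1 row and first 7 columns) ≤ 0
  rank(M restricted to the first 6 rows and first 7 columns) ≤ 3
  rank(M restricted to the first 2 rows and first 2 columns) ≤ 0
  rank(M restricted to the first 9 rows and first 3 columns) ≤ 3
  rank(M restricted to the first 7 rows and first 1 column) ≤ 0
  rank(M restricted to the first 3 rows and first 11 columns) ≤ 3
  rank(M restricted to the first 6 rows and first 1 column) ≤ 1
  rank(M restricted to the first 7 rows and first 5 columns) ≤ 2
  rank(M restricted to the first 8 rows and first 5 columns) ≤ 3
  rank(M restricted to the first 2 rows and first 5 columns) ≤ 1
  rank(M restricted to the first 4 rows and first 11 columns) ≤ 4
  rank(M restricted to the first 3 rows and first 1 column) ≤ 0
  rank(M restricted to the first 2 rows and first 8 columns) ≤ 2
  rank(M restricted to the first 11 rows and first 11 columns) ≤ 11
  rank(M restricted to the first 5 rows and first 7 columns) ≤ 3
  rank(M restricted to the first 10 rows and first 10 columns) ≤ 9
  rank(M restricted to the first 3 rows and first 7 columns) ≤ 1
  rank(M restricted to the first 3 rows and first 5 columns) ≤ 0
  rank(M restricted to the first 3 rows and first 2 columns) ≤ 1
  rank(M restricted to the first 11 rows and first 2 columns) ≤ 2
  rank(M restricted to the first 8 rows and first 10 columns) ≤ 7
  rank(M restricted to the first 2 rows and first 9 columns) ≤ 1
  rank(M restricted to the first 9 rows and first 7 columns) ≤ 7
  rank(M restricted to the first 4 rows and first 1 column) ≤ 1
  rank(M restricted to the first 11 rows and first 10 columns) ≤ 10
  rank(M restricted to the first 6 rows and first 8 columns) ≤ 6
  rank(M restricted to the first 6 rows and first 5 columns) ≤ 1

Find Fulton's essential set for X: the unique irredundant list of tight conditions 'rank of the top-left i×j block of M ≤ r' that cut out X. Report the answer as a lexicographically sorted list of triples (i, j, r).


Reconstructing r_w from the 42 given conditions:

  0 0 0 0 0 0 0 0 0 0 1
  0 0 0 0 0 1 1 1 1 1 2
  0 0 0 0 0 1 1 2 2 2 3
  0 1 1 1 1 2 2 3 3 3 4
  0 1 1 1 1 2 3 4 4 4 5
  0 1 1 1 1 2 3 4 5 5 6
  0 1 1 2 2 3 4 5 6 6 7
  1 2 2 3 3 4 5 6 7 7 8
  1 2 2 3 4 5 6 7 8 8 9
  1 2 2 3 4 5 6 7 8 9 10
  1 2 3 4 5 6 7 8 9 10 11

giving w = (11, 6, 8, 2, 7, 9, 4, 1, 5, 10, 3) via Δ²R.

Rothe diagram D(w) (34 cells), 7 SE-corners (essential conditions):

[(1, 10, 0), (3, 5, 0), (3, 7, 1), (6, 5, 1), (7, 1, 0), (7, 3, 1), (10, 3, 2)]


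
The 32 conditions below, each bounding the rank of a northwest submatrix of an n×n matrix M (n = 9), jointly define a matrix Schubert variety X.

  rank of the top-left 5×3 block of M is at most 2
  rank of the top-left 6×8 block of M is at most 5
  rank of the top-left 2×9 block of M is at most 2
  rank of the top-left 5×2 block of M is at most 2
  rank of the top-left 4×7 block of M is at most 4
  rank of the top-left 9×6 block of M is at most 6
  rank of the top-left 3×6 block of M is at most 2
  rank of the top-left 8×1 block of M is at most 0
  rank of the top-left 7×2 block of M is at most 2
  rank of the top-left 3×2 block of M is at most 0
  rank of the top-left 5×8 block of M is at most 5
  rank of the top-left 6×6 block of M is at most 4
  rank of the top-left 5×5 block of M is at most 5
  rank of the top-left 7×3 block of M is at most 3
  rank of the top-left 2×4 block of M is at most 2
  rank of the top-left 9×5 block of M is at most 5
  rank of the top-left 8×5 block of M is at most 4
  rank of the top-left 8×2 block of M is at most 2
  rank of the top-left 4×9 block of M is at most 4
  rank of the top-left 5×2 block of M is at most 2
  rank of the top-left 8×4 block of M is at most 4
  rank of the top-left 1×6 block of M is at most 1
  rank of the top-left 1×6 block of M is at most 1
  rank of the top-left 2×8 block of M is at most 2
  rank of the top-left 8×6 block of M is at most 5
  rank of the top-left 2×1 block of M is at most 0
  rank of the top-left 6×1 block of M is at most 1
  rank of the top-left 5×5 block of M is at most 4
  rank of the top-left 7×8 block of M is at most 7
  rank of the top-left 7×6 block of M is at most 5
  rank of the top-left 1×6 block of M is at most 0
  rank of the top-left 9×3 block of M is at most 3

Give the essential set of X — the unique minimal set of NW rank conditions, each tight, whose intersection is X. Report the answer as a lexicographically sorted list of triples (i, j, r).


Reconstructing r_w from the 32 given conditions:

  R[1]: 0 0 0 0 0 0 1 1 1
  R[2]: 0 0 1 1 1 1 2 2 2
  R[3]: 0 0 1 2 2 2 3 3 3
  R[4]: 0 1 2 3 3 3 4 4 4
  R[5]: 0 1 2 3 4 4 5 5 5
  R[6]: 0 1 2 3 4 4 5 5 6
  R[7]: 0 1 2 3 4 5 6 6 7
  R[8]: 0 1 2 3 4 5 6 7 8
  R[9]: 1 2 3 4 5 6 7 8 9

reading off 1-entries of Δ²R: w = (7, 3, 4, 2, 5, 9, 6, 8, 1).

5 SE-corners of the 17-cell Rothe diagram give Ess(w):

[(1, 6, 0), (3, 2, 0), (6, 6, 4), (6, 8, 5), (8, 1, 0)]


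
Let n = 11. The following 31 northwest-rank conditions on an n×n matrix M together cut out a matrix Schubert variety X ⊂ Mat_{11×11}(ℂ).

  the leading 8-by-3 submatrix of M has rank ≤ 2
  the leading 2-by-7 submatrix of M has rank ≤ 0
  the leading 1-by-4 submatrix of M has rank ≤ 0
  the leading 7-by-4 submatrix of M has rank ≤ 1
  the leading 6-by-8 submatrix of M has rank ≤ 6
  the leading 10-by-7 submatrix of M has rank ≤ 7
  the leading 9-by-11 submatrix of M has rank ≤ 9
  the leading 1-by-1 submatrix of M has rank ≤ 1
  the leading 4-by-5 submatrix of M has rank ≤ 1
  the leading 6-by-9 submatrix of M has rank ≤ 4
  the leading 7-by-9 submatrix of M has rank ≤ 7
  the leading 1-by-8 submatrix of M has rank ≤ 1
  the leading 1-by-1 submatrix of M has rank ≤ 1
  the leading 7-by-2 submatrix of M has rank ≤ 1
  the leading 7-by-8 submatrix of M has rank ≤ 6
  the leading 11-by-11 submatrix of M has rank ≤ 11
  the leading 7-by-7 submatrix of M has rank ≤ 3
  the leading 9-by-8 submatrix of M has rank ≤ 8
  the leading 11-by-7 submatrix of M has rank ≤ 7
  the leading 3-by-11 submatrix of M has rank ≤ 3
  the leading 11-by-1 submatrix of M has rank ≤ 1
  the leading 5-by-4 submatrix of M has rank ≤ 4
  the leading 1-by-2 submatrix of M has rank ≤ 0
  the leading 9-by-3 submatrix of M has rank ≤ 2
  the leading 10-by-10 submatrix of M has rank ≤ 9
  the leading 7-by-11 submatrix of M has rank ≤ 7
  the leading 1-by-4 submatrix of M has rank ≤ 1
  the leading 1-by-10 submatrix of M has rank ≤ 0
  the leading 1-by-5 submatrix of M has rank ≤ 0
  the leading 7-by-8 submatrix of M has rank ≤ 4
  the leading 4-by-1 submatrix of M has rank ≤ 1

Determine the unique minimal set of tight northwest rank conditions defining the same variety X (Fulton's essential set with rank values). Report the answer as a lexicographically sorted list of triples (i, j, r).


Reconstructing r_w from the 31 given conditions:

  row 1: 0 0 0 0 0 0 0 0 0 0 1
  row 2: 0 0 0 0 0 0 0 1 1 1 2
  row 3: 1 1 1 1 1 1 1 2 2 2 3
  row 4: 1 1 1 1 1 2 2 3 3 3 4
  row 5: 1 1 1 1 2 3 3 4 4 4 5
  row 6: 1 1 1 1 2 3 3 4 4 5 6
  row 7: 1 1 1 1 2 3 3 4 5 6 7
  row 8: 1 2 2 2 3 4 4 5 6 7 8
  row 9: 1 2 2 3 4 5 5 6 7 8 9
  row 10: 1 2 3 4 5 6 6 7 8 9 10
  row 11: 1 2 3 4 5 6 7 8 9 10 11

hence w(1..11) = (11, 8, 1, 6, 5, 10, 9, 2, 4, 3, 7).

Rothe diagram D(w) (34 cells), 7 SE-corners (essential conditions):

[(1, 10, 0), (2, 7, 0), (4, 5, 1), (6, 9, 4), (7, 4, 1), (7, 7, 3), (9, 3, 2)]


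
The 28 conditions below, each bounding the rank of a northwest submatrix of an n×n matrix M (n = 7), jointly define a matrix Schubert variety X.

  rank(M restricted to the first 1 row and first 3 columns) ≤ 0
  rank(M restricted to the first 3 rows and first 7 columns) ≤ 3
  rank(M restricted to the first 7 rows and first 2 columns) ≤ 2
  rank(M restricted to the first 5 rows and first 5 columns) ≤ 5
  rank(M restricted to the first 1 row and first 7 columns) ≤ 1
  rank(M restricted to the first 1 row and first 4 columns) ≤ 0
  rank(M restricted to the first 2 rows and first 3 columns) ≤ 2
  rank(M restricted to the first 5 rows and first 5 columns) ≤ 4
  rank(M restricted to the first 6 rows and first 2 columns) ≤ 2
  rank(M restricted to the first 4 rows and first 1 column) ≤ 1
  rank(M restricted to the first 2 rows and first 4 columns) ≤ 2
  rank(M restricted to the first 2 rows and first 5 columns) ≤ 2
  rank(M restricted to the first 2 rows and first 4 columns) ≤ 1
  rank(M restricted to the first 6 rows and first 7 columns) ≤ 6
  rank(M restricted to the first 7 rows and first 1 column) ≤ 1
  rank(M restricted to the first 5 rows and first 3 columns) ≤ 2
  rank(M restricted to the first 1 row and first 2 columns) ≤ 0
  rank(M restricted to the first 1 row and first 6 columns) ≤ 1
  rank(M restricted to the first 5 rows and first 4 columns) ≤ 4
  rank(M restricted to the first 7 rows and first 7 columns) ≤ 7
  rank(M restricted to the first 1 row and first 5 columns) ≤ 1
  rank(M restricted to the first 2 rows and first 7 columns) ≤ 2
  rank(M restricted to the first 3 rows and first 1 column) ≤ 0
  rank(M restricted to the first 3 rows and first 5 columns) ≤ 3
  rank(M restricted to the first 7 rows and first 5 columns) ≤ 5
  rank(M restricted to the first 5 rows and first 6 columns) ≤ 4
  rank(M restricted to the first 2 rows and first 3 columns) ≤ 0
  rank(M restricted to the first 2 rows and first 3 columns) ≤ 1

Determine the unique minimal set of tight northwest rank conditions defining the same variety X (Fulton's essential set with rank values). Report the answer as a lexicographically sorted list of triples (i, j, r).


Rank table r_w(7×7) implied by the 28 constraints:

  R[1]: 0  0  0  0  1  1  1
  R[2]: 0  0  0  1  2  2  2
  R[3]: 0  1  1  2  3  3  3
  R[4]: 1  2  2  3  4  4  4
  R[5]: 1  2  2  3  4  4  5
  R[6]: 1  2  3  4  5  5  6
  R[7]: 1  2  3  4  5  6  7

second differences of R give the permutation w = (5, 4, 2, 1, 7, 3, 6).

Rothe diagram D(w) (10 cells), 5 SE-corners (essential conditions):

[(1, 4, 0), (2, 3, 0), (3, 1, 0), (5, 3, 2), (5, 6, 4)]


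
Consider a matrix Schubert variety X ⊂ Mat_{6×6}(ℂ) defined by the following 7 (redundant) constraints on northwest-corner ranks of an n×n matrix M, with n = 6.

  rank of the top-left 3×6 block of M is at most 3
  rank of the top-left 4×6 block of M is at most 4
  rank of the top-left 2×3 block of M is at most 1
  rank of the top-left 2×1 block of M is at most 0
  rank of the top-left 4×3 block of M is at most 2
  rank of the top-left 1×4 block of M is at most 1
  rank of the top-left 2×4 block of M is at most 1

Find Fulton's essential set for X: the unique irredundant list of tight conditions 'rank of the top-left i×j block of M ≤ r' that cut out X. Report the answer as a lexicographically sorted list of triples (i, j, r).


Computing R[i][j] = min implied NW-rank bound (n=6, 7 conditions):

  0 1 1 1 1 1
  0 1 1 1 2 2
  1 2 2 2 3 3
  1 2 2 3 4 4
  1 2 3 4 5 5
  1 2 3 4 5 6

the unique w with this rank table is (2, 5, 1, 4, 3, 6).

Rothe diagram D(w) (5 cells), 3 SE-corners (essential conditions):

[(2, 1, 0), (2, 4, 1), (4, 3, 2)]


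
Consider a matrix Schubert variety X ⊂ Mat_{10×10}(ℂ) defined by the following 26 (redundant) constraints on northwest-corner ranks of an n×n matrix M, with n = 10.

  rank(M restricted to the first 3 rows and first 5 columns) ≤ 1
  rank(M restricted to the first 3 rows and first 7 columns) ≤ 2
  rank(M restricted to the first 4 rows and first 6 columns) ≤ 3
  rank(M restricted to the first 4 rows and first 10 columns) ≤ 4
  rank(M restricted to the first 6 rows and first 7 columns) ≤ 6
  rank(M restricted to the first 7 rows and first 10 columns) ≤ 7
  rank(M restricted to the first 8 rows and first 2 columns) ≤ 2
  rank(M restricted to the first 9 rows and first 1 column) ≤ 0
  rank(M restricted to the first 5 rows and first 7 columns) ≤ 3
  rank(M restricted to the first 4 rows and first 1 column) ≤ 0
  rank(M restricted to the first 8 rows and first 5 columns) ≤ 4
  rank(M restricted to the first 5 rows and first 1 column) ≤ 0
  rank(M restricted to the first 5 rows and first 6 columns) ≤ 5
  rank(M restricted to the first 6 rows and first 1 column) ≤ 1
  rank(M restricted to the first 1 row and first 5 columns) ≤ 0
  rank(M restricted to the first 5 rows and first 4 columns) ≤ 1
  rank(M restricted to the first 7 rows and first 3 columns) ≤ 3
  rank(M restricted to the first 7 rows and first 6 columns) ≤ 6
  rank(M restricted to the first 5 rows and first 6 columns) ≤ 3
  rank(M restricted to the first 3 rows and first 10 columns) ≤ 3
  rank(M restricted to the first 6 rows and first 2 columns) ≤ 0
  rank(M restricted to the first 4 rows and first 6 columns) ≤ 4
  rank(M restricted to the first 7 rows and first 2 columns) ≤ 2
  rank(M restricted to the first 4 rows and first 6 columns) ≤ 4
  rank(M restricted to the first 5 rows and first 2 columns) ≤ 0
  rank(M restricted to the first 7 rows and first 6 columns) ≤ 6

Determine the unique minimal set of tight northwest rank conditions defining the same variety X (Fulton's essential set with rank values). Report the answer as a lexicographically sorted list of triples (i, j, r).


The tightest implied rank at each (i,j), from the 26 conditions:

  0  0  0  0  0  1  1  1  1  1
  0  0  1  1  1  2  2  2  2  2
  0  0  1  1  1  2  2  3  3  3
  0  0  1  1  2  3  3  4  4  4
  0  0  1  1  2  3  3  4  5  5
  0  0  1  2  3  4  4  5  6  6
  0  1  2  3  4  5  5  6  7  7
  0  1  2  3  4  5  6  7  8  8
  0  1  2  3  4  5  6  7  8  9
  1  2  3  4  5  6  7  8  9  10

second differences of R give the permutation w = (6, 3, 8, 5, 9, 4, 2, 7, 10, 1).

Rothe diagram D(w) (24 cells), 7 SE-corners (essential conditions):

[(1, 5, 0), (3, 5, 1), (3, 7, 2), (5, 4, 1), (5, 7, 3), (6, 2, 0), (9, 1, 0)]
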